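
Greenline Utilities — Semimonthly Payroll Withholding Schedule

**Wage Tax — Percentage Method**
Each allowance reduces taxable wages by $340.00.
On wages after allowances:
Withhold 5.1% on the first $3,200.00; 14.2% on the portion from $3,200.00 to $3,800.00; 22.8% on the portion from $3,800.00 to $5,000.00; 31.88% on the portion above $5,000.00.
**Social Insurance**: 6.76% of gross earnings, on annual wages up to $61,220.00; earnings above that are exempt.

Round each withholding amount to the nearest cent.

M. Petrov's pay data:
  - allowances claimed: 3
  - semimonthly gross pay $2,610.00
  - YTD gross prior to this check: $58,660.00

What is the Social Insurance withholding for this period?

$173.06

Social Insurance: cap $61,220.00 − YTD $58,660.00 = $2,560.00 subject; 6.76% × $2,560.00 = $173.06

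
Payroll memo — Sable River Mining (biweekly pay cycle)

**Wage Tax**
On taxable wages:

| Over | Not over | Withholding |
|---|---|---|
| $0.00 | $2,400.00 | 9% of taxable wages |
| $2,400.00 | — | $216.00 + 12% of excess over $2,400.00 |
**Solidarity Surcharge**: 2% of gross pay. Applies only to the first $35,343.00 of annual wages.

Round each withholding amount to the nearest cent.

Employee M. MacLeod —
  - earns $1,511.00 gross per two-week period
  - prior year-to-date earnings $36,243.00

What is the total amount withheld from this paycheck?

$135.99

Wage Tax: taxable = $1,511.00
  9% × $1,511.00 = $135.99
Solidarity Surcharge: YTD $36,243.00 ≥ cap $35,343.00 → $0.00
Total: $135.99 + $0.00 = $135.99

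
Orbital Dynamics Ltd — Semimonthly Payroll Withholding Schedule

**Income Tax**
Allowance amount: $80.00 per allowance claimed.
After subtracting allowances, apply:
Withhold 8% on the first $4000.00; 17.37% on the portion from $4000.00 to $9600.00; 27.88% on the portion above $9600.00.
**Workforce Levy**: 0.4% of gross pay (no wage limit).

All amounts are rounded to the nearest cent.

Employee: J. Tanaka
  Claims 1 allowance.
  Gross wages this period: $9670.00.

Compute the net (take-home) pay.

Income Tax: taxable = $9670.00 − 1×$80.00 = $9590.00
  $320.00 + 17.37% × ($9590.00 − $4000.00) = $320.00 + 17.37% × $5590.00 = $1290.98
Workforce Levy: 0.4% × $9670.00 = $38.68
Total withheld: $1290.98 + $38.68 = $1329.66
Net pay: $9670.00 − $1329.66 = $8340.34

$8340.34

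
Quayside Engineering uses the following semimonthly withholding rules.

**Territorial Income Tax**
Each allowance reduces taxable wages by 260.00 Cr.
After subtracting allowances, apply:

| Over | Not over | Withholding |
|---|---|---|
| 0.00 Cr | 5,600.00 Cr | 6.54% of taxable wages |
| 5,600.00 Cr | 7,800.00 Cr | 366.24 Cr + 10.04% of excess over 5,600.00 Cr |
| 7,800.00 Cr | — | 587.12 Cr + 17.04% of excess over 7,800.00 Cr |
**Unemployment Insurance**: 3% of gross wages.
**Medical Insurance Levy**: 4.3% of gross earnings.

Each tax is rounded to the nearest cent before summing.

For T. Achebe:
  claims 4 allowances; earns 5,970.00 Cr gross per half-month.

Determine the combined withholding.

Territorial Income Tax: taxable = 5,970.00 Cr − 4×260.00 Cr = 4,930.00 Cr
  6.54% × 4,930.00 Cr = 322.42 Cr
Unemployment Insurance: 3% × 5,970.00 Cr = 179.10 Cr
Medical Insurance Levy: 4.3% × 5,970.00 Cr = 256.71 Cr
Total: 322.42 Cr + 179.10 Cr + 256.71 Cr = 758.23 Cr

758.23 Cr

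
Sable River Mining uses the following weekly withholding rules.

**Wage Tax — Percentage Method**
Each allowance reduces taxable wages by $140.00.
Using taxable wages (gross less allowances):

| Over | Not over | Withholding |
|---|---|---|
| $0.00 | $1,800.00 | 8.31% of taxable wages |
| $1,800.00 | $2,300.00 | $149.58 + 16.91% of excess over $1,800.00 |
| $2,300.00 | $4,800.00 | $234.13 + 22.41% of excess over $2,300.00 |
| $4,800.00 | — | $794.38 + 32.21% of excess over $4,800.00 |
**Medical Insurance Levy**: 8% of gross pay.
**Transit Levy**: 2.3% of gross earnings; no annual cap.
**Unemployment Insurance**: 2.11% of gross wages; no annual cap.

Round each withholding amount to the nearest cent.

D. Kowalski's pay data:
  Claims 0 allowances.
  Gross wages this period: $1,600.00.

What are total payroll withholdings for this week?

Wage Tax: taxable = $1,600.00
  8.31% × $1,600.00 = $132.96
Medical Insurance Levy: 8% × $1,600.00 = $128.00
Transit Levy: 2.3% × $1,600.00 = $36.80
Unemployment Insurance: 2.11% × $1,600.00 = $33.76
Total: $132.96 + $128.00 + $36.80 + $33.76 = $331.52

$331.52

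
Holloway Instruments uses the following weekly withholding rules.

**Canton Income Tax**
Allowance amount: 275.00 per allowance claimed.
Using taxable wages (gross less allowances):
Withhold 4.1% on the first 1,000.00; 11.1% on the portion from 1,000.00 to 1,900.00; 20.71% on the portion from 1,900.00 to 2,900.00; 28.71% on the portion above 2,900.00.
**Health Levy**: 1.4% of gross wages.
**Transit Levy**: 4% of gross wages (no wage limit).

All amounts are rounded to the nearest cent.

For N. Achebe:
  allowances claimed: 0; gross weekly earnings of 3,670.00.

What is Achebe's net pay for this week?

Canton Income Tax: taxable = 3,670.00
  348.00 + 28.71% × (3,670.00 − 2,900.00) = 348.00 + 28.71% × 770.00 = 569.07
Health Levy: 1.4% × 3,670.00 = 51.38
Transit Levy: 4% × 3,670.00 = 146.80
Total withheld: 569.07 + 51.38 + 146.80 = 767.25
Net pay: 3,670.00 − 767.25 = 2,902.75

2,902.75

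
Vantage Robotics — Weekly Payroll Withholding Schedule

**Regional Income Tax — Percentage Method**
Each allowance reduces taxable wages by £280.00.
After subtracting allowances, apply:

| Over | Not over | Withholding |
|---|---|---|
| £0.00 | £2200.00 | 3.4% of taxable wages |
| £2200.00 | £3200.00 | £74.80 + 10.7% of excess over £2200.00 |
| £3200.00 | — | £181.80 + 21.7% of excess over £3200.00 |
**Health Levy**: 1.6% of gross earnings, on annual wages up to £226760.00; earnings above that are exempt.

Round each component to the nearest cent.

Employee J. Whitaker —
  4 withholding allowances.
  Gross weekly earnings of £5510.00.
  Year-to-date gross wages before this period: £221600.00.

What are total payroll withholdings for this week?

£522.59

Regional Income Tax: taxable = £5510.00 − 4×£280.00 = £4390.00
  £181.80 + 21.7% × (£4390.00 − £3200.00) = £181.80 + 21.7% × £1190.00 = £440.03
Health Levy: cap £226760.00 − YTD £221600.00 = £5160.00 subject; 1.6% × £5160.00 = £82.56
Total: £440.03 + £82.56 = £522.59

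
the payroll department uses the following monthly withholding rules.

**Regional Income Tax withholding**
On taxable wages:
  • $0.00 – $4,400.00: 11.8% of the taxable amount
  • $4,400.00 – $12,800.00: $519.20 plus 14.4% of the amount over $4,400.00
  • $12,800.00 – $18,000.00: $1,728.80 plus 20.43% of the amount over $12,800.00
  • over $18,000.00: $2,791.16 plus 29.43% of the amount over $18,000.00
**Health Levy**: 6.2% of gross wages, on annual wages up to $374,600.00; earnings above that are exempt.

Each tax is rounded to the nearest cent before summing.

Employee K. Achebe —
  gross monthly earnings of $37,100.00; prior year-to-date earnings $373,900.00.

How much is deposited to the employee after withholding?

$28,644.31

Regional Income Tax: taxable = $37,100.00
  $2,791.16 + 29.43% × ($37,100.00 − $18,000.00) = $2,791.16 + 29.43% × $19,100.00 = $8,412.29
Health Levy: cap $374,600.00 − YTD $373,900.00 = $700.00 subject; 6.2% × $700.00 = $43.40
Total withheld: $8,412.29 + $43.40 = $8,455.69
Net pay: $37,100.00 − $8,455.69 = $28,644.31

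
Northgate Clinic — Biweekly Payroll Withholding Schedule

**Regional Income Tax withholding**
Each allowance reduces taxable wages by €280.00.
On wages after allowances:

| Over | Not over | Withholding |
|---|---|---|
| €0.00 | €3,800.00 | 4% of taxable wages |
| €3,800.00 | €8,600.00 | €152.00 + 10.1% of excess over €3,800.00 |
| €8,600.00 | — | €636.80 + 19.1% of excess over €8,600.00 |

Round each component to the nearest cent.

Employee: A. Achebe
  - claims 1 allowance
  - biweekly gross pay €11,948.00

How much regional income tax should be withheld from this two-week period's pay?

€1,222.79

Regional Income Tax: taxable = €11,948.00 − 1×€280.00 = €11,668.00
  €636.80 + 19.1% × (€11,668.00 − €8,600.00) = €636.80 + 19.1% × €3,068.00 = €1,222.79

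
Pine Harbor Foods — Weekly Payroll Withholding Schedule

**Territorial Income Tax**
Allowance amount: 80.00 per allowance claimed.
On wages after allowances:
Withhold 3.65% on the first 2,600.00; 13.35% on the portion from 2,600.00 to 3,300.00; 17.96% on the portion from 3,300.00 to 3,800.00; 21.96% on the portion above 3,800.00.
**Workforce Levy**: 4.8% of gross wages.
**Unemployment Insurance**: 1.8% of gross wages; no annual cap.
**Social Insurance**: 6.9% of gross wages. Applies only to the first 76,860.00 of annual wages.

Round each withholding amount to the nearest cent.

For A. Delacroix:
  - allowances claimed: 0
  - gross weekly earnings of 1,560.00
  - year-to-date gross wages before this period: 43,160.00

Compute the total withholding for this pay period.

267.54

Territorial Income Tax: taxable = 1,560.00
  3.65% × 1,560.00 = 56.94
Workforce Levy: 4.8% × 1,560.00 = 74.88
Unemployment Insurance: 1.8% × 1,560.00 = 28.08
Social Insurance: 6.9% × 1,560.00 = 107.64
Total: 56.94 + 74.88 + 28.08 + 107.64 = 267.54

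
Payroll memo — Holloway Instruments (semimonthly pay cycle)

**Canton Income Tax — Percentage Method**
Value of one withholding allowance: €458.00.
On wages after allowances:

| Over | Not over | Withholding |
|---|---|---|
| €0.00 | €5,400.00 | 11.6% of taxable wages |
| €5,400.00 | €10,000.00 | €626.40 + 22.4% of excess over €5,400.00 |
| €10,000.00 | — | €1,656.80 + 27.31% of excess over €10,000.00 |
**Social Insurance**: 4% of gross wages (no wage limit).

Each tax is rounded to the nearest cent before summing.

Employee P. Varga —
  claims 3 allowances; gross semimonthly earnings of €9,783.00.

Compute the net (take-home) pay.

€8,091.26

Canton Income Tax: taxable = €9,783.00 − 3×€458.00 = €8,409.00
  €626.40 + 22.4% × (€8,409.00 − €5,400.00) = €626.40 + 22.4% × €3,009.00 = €1,300.42
Social Insurance: 4% × €9,783.00 = €391.32
Total withheld: €1,300.42 + €391.32 = €1,691.74
Net pay: €9,783.00 − €1,691.74 = €8,091.26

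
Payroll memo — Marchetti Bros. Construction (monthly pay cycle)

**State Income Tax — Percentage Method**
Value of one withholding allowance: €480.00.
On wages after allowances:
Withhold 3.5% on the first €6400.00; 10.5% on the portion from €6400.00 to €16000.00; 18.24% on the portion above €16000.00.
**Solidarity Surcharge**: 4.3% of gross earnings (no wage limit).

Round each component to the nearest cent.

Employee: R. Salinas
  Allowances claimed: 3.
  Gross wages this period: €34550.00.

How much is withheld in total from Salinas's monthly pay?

State Income Tax: taxable = €34550.00 − 3×€480.00 = €33110.00
  €1232.00 + 18.24% × (€33110.00 − €16000.00) = €1232.00 + 18.24% × €17110.00 = €4352.86
Solidarity Surcharge: 4.3% × €34550.00 = €1485.65
Total: €4352.86 + €1485.65 = €5838.51

€5838.51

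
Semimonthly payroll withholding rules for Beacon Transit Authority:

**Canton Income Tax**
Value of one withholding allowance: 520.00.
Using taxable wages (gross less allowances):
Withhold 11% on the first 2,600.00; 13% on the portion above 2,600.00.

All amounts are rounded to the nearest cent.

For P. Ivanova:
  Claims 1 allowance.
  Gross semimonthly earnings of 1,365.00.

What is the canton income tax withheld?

Canton Income Tax: taxable = 1,365.00 − 1×520.00 = 845.00
  11% × 845.00 = 92.95

92.95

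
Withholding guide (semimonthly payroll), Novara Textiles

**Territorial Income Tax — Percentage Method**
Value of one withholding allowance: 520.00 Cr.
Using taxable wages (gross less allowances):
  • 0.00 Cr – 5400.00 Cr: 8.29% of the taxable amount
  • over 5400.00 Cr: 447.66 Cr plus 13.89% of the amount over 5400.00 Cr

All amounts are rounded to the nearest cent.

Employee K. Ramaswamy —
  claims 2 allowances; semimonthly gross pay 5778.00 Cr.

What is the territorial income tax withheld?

392.78 Cr

Territorial Income Tax: taxable = 5778.00 Cr − 2×520.00 Cr = 4738.00 Cr
  8.29% × 4738.00 Cr = 392.78 Cr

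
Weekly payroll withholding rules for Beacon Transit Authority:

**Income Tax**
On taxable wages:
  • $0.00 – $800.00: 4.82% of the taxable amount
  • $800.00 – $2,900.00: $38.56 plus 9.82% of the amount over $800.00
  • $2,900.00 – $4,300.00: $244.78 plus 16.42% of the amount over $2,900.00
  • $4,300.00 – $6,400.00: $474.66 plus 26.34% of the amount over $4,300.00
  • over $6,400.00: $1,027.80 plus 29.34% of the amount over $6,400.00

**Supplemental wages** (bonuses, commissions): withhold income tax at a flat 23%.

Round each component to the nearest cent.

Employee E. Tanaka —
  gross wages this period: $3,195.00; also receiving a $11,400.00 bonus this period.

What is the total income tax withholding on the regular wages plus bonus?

Income Tax: taxable = $3,195.00
  $244.78 + 16.42% × ($3,195.00 − $2,900.00) = $244.78 + 16.42% × $295.00 = $293.22
Supplemental (23% flat on bonus): 23% × $11,400.00 = $2,622.00
Total income tax: $293.22 + $2,622.00 = $2,915.22

$2,915.22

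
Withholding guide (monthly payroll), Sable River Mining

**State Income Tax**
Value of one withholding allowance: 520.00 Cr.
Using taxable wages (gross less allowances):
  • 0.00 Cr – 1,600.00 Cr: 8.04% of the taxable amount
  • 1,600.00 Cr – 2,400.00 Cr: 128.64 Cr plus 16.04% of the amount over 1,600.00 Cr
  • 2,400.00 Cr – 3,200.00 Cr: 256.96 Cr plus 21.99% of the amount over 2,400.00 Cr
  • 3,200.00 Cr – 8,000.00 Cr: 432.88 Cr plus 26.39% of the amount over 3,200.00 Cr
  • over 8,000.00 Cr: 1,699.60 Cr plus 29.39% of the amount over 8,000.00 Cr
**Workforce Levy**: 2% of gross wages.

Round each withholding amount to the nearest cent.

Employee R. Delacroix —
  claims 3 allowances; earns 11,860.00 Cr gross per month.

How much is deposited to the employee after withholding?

9,247.23 Cr

State Income Tax: taxable = 11,860.00 Cr − 3×520.00 Cr = 10,300.00 Cr
  1,699.60 Cr + 29.39% × (10,300.00 Cr − 8,000.00 Cr) = 1,699.60 Cr + 29.39% × 2,300.00 Cr = 2,375.57 Cr
Workforce Levy: 2% × 11,860.00 Cr = 237.20 Cr
Total withheld: 2,375.57 Cr + 237.20 Cr = 2,612.77 Cr
Net pay: 11,860.00 Cr − 2,612.77 Cr = 9,247.23 Cr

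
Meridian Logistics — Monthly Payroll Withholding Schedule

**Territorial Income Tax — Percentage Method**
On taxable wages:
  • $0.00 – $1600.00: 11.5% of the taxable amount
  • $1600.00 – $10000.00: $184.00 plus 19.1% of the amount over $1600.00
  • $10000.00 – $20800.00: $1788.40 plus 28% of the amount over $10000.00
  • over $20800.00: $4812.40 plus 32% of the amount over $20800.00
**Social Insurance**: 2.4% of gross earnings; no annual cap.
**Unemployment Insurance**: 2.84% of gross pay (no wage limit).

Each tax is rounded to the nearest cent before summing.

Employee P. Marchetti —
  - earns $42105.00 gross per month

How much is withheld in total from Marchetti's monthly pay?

Territorial Income Tax: taxable = $42105.00
  $4812.40 + 32% × ($42105.00 − $20800.00) = $4812.40 + 32% × $21305.00 = $11630.00
Social Insurance: 2.4% × $42105.00 = $1010.52
Unemployment Insurance: 2.84% × $42105.00 = $1195.78
Total: $11630.00 + $1010.52 + $1195.78 = $13836.30

$13836.30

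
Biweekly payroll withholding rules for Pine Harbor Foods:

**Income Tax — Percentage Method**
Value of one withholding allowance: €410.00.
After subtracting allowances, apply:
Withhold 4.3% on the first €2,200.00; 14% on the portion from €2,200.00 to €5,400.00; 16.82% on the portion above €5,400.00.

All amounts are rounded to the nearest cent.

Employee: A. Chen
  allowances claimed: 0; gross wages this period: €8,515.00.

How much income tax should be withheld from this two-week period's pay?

€1,066.54

Income Tax: taxable = €8,515.00
  €542.60 + 16.82% × (€8,515.00 − €5,400.00) = €542.60 + 16.82% × €3,115.00 = €1,066.54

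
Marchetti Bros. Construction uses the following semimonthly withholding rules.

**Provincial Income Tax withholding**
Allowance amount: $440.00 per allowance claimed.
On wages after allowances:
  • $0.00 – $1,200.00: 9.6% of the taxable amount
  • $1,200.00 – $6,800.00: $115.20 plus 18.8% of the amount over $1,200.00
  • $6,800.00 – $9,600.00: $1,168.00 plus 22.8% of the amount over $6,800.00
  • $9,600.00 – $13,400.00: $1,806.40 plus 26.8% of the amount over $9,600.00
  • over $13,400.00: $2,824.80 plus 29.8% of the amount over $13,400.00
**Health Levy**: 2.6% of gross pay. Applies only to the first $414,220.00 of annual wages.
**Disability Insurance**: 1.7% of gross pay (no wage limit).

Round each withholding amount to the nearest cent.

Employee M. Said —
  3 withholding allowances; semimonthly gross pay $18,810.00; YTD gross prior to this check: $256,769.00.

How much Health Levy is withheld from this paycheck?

Health Levy: 2.6% × $18,810.00 = $489.06

$489.06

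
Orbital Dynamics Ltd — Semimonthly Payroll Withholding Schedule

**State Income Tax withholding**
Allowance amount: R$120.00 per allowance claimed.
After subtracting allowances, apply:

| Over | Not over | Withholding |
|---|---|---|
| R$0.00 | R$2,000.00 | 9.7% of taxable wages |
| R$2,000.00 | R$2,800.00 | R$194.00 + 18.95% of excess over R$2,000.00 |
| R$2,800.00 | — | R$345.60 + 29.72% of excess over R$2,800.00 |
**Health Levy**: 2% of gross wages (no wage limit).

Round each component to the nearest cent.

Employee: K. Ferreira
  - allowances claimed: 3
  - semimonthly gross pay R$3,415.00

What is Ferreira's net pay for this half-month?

R$2,925.31

State Income Tax: taxable = R$3,415.00 − 3×R$120.00 = R$3,055.00
  R$345.60 + 29.72% × (R$3,055.00 − R$2,800.00) = R$345.60 + 29.72% × R$255.00 = R$421.39
Health Levy: 2% × R$3,415.00 = R$68.30
Total withheld: R$421.39 + R$68.30 = R$489.69
Net pay: R$3,415.00 − R$489.69 = R$2,925.31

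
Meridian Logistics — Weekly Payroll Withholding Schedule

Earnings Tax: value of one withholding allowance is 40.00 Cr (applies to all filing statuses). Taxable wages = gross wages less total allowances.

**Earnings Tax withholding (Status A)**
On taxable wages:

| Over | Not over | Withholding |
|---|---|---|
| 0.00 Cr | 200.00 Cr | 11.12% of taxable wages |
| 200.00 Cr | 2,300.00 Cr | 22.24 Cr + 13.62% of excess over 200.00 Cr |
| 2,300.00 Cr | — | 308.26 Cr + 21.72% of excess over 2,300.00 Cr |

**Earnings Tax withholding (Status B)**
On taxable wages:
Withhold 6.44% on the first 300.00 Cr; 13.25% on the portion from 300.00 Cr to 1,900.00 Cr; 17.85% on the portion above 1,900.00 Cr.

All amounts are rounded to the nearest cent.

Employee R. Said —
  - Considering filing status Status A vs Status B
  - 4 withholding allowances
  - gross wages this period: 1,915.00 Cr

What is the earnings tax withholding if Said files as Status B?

212.11 Cr

Earnings Tax (Status B): taxable = 1,915.00 Cr − 4×40.00 Cr = 1,755.00 Cr
  19.32 Cr + 13.25% × (1,755.00 Cr − 300.00 Cr) = 19.32 Cr + 13.25% × 1,455.00 Cr = 212.11 Cr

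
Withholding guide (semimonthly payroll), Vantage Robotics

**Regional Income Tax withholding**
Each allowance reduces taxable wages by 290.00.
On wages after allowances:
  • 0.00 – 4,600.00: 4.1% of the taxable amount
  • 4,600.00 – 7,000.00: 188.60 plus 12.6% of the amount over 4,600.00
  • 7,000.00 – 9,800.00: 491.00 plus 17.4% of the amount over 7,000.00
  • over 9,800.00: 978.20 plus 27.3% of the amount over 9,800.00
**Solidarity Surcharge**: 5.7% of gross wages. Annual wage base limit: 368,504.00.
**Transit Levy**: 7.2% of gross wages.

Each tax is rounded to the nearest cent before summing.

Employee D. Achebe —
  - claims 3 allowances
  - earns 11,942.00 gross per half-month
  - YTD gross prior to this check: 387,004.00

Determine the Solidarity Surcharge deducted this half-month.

Solidarity Surcharge: YTD 387,004.00 ≥ cap 368,504.00 → 0.00

0.00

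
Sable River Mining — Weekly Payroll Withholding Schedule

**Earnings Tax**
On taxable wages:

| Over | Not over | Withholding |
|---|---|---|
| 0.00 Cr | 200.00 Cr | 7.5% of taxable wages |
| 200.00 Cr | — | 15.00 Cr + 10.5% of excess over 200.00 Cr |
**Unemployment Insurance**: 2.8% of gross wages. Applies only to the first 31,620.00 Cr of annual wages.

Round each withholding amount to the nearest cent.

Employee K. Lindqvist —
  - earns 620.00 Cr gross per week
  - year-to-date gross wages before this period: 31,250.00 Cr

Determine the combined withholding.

Earnings Tax: taxable = 620.00 Cr
  15.00 Cr + 10.5% × (620.00 Cr − 200.00 Cr) = 15.00 Cr + 10.5% × 420.00 Cr = 59.10 Cr
Unemployment Insurance: cap 31,620.00 Cr − YTD 31,250.00 Cr = 370.00 Cr subject; 2.8% × 370.00 Cr = 10.36 Cr
Total: 59.10 Cr + 10.36 Cr = 69.46 Cr

69.46 Cr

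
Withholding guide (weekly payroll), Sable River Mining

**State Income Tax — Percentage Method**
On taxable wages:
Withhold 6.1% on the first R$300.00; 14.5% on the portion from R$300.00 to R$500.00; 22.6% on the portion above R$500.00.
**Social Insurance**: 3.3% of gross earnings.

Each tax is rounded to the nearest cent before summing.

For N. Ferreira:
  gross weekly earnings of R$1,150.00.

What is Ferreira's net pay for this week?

R$917.85

State Income Tax: taxable = R$1,150.00
  R$47.30 + 22.6% × (R$1,150.00 − R$500.00) = R$47.30 + 22.6% × R$650.00 = R$194.20
Social Insurance: 3.3% × R$1,150.00 = R$37.95
Total withheld: R$194.20 + R$37.95 = R$232.15
Net pay: R$1,150.00 − R$232.15 = R$917.85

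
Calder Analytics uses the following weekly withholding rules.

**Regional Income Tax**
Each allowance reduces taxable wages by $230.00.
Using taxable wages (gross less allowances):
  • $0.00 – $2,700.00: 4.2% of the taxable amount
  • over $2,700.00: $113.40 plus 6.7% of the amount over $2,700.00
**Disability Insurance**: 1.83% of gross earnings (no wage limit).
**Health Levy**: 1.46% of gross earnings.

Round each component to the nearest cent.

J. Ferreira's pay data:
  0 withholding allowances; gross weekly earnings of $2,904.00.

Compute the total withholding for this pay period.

Regional Income Tax: taxable = $2,904.00
  $113.40 + 6.7% × ($2,904.00 − $2,700.00) = $113.40 + 6.7% × $204.00 = $127.07
Disability Insurance: 1.83% × $2,904.00 = $53.14
Health Levy: 1.46% × $2,904.00 = $42.40
Total: $127.07 + $53.14 + $42.40 = $222.61

$222.61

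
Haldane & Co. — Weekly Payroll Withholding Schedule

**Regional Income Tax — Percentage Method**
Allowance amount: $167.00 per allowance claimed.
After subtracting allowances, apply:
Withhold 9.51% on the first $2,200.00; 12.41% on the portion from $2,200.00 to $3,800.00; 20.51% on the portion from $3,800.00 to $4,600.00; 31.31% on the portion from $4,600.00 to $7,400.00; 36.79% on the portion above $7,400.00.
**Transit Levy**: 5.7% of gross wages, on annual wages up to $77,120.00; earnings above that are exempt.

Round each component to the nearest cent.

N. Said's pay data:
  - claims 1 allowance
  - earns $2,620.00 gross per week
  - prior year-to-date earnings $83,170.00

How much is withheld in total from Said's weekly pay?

$240.62

Regional Income Tax: taxable = $2,620.00 − 1×$167.00 = $2,453.00
  $209.22 + 12.41% × ($2,453.00 − $2,200.00) = $209.22 + 12.41% × $253.00 = $240.62
Transit Levy: YTD $83,170.00 ≥ cap $77,120.00 → $0.00
Total: $240.62 + $0.00 = $240.62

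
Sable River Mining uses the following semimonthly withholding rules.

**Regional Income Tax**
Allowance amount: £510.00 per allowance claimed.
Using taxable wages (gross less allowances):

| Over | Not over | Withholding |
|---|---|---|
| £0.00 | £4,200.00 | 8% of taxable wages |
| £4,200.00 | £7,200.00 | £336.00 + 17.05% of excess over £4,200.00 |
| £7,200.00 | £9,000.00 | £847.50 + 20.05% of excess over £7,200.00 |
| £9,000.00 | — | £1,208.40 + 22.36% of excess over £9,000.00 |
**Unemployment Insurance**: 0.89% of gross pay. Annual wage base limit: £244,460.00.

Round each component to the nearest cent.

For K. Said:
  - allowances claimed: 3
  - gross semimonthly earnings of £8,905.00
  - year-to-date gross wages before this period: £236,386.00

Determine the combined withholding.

Regional Income Tax: taxable = £8,905.00 − 3×£510.00 = £7,375.00
  £847.50 + 20.05% × (£7,375.00 − £7,200.00) = £847.50 + 20.05% × £175.00 = £882.59
Unemployment Insurance: cap £244,460.00 − YTD £236,386.00 = £8,074.00 subject; 0.89% × £8,074.00 = £71.86
Total: £882.59 + £71.86 = £954.45

£954.45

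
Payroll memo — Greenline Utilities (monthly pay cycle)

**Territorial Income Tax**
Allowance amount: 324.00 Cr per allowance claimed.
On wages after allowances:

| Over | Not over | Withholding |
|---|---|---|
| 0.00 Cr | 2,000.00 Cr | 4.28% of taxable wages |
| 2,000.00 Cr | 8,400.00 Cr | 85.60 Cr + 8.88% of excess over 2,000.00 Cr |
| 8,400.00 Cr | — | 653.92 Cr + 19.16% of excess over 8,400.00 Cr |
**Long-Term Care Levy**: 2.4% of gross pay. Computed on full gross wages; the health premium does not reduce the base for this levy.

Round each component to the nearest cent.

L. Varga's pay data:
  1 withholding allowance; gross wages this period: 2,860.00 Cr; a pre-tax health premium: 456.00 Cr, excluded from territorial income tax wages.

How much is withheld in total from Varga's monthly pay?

Territorial Income Tax: taxable = 2,860.00 Cr − 456.00 Cr − 1×324.00 Cr = 2,080.00 Cr
  85.60 Cr + 8.88% × (2,080.00 Cr − 2,000.00 Cr) = 85.60 Cr + 8.88% × 80.00 Cr = 92.70 Cr
Long-Term Care Levy: 2.4% × 2,860.00 Cr = 68.64 Cr
Total: 92.70 Cr + 68.64 Cr = 161.34 Cr

161.34 Cr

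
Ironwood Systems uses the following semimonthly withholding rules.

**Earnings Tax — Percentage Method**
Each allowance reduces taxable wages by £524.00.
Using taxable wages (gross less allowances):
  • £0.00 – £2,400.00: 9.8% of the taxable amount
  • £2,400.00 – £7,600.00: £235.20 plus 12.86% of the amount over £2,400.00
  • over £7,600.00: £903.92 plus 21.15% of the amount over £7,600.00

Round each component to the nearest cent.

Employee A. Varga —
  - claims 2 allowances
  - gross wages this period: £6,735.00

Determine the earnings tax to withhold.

Earnings Tax: taxable = £6,735.00 − 2×£524.00 = £5,687.00
  £235.20 + 12.86% × (£5,687.00 − £2,400.00) = £235.20 + 12.86% × £3,287.00 = £657.91

£657.91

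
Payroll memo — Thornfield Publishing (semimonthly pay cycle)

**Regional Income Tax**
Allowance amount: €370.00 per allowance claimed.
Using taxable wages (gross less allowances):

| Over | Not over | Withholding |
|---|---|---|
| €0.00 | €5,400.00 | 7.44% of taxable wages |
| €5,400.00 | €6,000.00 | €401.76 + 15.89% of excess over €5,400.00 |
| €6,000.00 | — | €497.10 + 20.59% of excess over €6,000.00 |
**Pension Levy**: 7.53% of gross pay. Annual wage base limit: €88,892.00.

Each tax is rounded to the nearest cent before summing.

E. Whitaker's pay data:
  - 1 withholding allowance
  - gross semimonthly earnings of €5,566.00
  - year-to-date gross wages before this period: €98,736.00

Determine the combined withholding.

€386.58

Regional Income Tax: taxable = €5,566.00 − 1×€370.00 = €5,196.00
  7.44% × €5,196.00 = €386.58
Pension Levy: YTD €98,736.00 ≥ cap €88,892.00 → €0.00
Total: €386.58 + €0.00 = €386.58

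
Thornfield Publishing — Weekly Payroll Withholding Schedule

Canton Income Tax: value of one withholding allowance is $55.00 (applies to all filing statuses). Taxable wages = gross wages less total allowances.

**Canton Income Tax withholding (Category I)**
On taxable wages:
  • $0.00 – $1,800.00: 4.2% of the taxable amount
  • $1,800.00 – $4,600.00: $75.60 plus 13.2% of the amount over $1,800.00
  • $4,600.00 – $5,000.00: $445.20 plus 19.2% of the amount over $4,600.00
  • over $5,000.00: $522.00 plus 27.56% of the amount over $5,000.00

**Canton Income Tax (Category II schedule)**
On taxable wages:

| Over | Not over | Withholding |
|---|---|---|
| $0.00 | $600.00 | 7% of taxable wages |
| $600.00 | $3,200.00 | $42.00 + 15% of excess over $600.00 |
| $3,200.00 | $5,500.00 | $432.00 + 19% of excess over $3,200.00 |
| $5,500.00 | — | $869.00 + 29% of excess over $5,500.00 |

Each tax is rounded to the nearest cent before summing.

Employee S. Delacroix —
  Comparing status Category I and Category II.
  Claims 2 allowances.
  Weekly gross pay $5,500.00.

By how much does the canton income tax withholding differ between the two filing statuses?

Canton Income Tax (Category I): taxable = $5,500.00 − 2×$55.00 = $5,390.00
  $522.00 + 27.56% × ($5,390.00 − $5,000.00) = $522.00 + 27.56% × $390.00 = $629.48
Canton Income Tax (Category II): taxable = $5,500.00 − 2×$55.00 = $5,390.00
  $432.00 + 19% × ($5,390.00 − $3,200.00) = $432.00 + 19% × $2,190.00 = $848.10
Difference: |$629.48 − $848.10| = $218.62 (higher under Category II)

$218.62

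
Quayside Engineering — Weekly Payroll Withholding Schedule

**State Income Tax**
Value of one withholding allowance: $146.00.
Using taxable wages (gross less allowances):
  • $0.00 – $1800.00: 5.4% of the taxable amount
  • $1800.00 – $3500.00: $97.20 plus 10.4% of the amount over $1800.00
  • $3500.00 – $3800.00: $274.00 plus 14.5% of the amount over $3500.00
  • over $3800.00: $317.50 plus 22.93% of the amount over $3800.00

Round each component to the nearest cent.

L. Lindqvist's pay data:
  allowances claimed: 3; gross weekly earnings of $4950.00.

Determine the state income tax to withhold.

$480.76

State Income Tax: taxable = $4950.00 − 3×$146.00 = $4512.00
  $317.50 + 22.93% × ($4512.00 − $3800.00) = $317.50 + 22.93% × $712.00 = $480.76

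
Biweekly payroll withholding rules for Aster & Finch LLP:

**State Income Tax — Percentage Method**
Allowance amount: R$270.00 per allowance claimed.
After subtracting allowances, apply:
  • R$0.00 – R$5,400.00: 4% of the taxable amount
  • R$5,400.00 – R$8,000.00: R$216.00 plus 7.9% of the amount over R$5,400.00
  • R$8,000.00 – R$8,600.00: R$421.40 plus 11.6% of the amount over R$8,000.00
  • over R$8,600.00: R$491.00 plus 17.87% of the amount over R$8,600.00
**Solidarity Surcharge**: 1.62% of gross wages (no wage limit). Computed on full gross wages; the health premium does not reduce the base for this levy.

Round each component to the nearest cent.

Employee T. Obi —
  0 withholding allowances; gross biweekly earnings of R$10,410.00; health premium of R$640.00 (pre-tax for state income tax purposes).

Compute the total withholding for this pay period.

R$868.72

State Income Tax: taxable = R$10,410.00 − R$640.00 = R$9,770.00
  R$491.00 + 17.87% × (R$9,770.00 − R$8,600.00) = R$491.00 + 17.87% × R$1,170.00 = R$700.08
Solidarity Surcharge: 1.62% × R$10,410.00 = R$168.64
Total: R$700.08 + R$168.64 = R$868.72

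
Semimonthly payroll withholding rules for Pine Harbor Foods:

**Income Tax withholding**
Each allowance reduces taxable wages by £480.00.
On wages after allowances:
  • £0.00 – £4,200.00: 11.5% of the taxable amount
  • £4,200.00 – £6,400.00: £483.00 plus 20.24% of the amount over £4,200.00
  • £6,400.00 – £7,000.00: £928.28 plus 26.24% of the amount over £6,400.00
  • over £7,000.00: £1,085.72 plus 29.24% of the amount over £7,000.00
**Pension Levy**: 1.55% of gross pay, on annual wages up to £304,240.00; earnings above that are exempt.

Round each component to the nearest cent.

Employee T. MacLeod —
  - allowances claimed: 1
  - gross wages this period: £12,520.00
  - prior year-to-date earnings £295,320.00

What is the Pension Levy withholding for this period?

£138.26

Pension Levy: cap £304,240.00 − YTD £295,320.00 = £8,920.00 subject; 1.55% × £8,920.00 = £138.26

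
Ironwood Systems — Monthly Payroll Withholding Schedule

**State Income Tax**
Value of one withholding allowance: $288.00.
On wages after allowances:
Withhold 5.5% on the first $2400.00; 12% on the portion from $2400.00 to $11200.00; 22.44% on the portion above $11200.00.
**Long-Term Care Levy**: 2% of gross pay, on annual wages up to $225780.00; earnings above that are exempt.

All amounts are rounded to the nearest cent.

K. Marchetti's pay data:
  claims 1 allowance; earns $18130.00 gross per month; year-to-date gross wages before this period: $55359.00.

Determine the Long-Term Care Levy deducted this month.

$362.60

Long-Term Care Levy: 2% × $18130.00 = $362.60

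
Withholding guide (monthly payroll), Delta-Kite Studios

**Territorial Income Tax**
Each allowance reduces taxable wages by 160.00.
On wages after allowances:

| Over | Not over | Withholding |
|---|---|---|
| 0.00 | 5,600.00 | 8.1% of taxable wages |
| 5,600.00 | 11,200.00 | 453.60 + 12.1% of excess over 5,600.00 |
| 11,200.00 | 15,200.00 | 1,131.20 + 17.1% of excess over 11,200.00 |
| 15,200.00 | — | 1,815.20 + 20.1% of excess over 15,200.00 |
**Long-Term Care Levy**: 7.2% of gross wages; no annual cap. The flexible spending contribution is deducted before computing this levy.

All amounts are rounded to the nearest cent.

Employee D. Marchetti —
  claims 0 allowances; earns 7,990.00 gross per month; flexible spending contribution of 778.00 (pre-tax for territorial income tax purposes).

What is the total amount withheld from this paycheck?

Territorial Income Tax: taxable = 7,990.00 − 778.00 = 7,212.00
  453.60 + 12.1% × (7,212.00 − 5,600.00) = 453.60 + 12.1% × 1,612.00 = 648.65
Long-Term Care Levy: 7.2% × 7,212.00 = 519.26
Total: 648.65 + 519.26 = 1,167.91

1,167.91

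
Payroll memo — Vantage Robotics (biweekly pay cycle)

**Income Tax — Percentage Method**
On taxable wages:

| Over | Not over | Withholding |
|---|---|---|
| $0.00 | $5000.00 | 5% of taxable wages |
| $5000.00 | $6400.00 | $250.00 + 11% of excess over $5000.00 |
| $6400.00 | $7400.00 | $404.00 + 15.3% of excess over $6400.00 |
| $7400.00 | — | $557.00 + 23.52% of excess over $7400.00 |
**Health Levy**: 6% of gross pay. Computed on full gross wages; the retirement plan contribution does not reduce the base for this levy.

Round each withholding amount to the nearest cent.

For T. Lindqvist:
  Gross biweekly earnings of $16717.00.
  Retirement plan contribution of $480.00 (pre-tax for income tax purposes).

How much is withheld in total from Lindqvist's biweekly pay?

$3638.48

Income Tax: taxable = $16717.00 − $480.00 = $16237.00
  $557.00 + 23.52% × ($16237.00 − $7400.00) = $557.00 + 23.52% × $8837.00 = $2635.46
Health Levy: 6% × $16717.00 = $1003.02
Total: $2635.46 + $1003.02 = $3638.48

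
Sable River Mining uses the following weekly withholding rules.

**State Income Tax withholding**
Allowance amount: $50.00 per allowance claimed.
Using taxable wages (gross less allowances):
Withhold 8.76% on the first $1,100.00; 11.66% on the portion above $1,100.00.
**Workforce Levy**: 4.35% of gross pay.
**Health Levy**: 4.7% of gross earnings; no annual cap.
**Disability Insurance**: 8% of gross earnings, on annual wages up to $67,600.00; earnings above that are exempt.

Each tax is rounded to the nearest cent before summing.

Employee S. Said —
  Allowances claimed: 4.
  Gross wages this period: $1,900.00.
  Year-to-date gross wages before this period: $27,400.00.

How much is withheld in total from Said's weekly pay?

$490.27

State Income Tax: taxable = $1,900.00 − 4×$50.00 = $1,700.00
  $96.36 + 11.66% × ($1,700.00 − $1,100.00) = $96.36 + 11.66% × $600.00 = $166.32
Workforce Levy: 4.35% × $1,900.00 = $82.65
Health Levy: 4.7% × $1,900.00 = $89.30
Disability Insurance: 8% × $1,900.00 = $152.00
Total: $166.32 + $82.65 + $89.30 + $152.00 = $490.27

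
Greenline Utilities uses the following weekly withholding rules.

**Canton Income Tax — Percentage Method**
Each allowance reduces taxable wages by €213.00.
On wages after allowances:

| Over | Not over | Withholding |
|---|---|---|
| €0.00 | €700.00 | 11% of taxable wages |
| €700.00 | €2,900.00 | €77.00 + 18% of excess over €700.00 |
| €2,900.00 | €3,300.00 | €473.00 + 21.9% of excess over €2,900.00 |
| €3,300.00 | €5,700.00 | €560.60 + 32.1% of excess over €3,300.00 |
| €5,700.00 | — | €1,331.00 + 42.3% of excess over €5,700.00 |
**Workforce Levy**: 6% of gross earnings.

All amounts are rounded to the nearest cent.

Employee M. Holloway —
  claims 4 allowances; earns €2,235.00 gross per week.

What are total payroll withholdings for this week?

€334.04

Canton Income Tax: taxable = €2,235.00 − 4×€213.00 = €1,383.00
  €77.00 + 18% × (€1,383.00 − €700.00) = €77.00 + 18% × €683.00 = €199.94
Workforce Levy: 6% × €2,235.00 = €134.10
Total: €199.94 + €134.10 = €334.04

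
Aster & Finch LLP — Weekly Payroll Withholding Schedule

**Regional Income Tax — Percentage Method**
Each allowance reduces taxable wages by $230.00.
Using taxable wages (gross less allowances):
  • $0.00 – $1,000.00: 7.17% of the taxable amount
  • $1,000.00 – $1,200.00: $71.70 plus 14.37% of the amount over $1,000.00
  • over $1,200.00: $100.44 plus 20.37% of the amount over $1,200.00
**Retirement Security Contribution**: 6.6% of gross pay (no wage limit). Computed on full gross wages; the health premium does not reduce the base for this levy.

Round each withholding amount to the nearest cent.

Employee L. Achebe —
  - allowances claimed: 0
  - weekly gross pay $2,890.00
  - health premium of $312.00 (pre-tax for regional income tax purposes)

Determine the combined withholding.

$571.88

Regional Income Tax: taxable = $2,890.00 − $312.00 = $2,578.00
  $100.44 + 20.37% × ($2,578.00 − $1,200.00) = $100.44 + 20.37% × $1,378.00 = $381.14
Retirement Security Contribution: 6.6% × $2,890.00 = $190.74
Total: $381.14 + $190.74 = $571.88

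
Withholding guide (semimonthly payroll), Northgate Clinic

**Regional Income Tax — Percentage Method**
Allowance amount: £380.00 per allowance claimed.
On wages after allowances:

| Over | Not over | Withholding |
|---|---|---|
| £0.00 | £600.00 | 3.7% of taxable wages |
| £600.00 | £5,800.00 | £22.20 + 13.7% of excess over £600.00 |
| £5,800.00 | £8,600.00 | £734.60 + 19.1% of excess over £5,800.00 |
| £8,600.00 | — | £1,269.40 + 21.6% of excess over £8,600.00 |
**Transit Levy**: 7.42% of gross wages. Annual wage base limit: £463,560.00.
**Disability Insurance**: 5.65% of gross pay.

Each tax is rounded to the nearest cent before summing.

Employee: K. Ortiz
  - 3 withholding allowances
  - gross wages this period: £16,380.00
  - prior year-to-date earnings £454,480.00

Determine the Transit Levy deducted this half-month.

Transit Levy: cap £463,560.00 − YTD £454,480.00 = £9,080.00 subject; 7.42% × £9,080.00 = £673.74

£673.74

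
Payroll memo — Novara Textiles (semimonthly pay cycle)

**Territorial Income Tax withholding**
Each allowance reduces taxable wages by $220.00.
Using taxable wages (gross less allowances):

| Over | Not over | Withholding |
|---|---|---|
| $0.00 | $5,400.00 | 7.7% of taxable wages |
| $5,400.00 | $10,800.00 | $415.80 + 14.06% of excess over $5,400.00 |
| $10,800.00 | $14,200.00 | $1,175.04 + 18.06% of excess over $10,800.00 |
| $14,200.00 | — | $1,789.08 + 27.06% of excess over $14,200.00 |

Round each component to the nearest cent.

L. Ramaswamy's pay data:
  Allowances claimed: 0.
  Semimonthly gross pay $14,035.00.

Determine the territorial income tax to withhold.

$1,759.28

Territorial Income Tax: taxable = $14,035.00
  $1,175.04 + 18.06% × ($14,035.00 − $10,800.00) = $1,175.04 + 18.06% × $3,235.00 = $1,759.28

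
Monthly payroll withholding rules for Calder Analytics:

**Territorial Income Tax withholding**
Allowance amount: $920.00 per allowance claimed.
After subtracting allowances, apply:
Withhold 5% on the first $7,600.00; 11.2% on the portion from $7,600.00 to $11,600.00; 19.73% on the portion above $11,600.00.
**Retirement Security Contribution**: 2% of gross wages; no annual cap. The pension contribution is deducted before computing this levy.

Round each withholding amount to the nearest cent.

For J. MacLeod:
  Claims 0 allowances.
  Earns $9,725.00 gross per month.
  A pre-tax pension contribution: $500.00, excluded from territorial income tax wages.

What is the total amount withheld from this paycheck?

$746.50

Territorial Income Tax: taxable = $9,725.00 − $500.00 = $9,225.00
  $380.00 + 11.2% × ($9,225.00 − $7,600.00) = $380.00 + 11.2% × $1,625.00 = $562.00
Retirement Security Contribution: 2% × $9,225.00 = $184.50
Total: $562.00 + $184.50 = $746.50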